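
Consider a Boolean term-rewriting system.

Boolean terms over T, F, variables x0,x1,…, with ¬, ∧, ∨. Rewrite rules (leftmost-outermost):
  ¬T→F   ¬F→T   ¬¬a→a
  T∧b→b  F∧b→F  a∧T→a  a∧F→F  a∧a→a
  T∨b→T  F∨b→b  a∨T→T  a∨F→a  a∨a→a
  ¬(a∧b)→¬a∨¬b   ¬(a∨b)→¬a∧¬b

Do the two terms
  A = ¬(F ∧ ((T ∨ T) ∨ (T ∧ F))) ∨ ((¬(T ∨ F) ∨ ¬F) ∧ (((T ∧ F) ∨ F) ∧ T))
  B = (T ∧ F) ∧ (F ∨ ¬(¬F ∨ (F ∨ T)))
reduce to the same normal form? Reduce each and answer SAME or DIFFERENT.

Answer: DIFFERENT — A ⇓ T, B ⇓ F

Derivation:
Term A:
  start: ¬(F ∧ ((T ∨ T) ∨ (T ∧ F))) ∨ ((¬(T ∨ F) ∨ ¬F) ∧ (((T ∧ F) ∨ F) ∧ T))
  step 1: (¬F ∨ ¬((T ∨ T) ∨ (T ∧ F))) ∨ ((¬(T ∨ F) ∨ ¬F) ∧ (((T ∧ F) ∨ F) ∧ T))
  step 2: (T ∨ ¬((T ∨ T) ∨ (T ∧ F))) ∨ ((¬(T ∨ F) ∨ ¬F) ∧ (((T ∧ F) ∨ F) ∧ T))
  step 3: T ∨ ((¬(T ∨ F) ∨ ¬F) ∧ (((T ∧ F) ∨ F) ∧ T))
  step 4: T

Term B:
  start: (T ∧ F) ∧ (F ∨ ¬(¬F ∨ (F ∨ T)))
  step 1: F ∧ (F ∨ ¬(¬F ∨ (F ∨ T)))
  step 2: F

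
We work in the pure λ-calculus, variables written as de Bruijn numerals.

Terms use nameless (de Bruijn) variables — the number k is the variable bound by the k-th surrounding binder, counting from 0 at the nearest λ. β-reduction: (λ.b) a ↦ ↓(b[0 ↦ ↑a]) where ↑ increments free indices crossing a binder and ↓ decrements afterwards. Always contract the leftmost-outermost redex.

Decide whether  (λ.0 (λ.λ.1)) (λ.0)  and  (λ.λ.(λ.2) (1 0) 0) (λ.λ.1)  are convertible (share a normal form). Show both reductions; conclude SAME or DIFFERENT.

Term A:
  start: (λ.0 (λ.λ.1)) (λ.0)
  step 1: (λ.0) (λ.λ.1)
  step 2: λ.λ.1

Term B:
  start: (λ.λ.(λ.2) (1 0) 0) (λ.λ.1)
  step 1: λ.(λ.λ.λ.1) ((λ.λ.1) 0) 0
  step 2: λ.(λ.λ.1) 0
  step 3: λ.λ.1

Answer: SAME — A ⇓ λ.λ.1, B ⇓ λ.λ.1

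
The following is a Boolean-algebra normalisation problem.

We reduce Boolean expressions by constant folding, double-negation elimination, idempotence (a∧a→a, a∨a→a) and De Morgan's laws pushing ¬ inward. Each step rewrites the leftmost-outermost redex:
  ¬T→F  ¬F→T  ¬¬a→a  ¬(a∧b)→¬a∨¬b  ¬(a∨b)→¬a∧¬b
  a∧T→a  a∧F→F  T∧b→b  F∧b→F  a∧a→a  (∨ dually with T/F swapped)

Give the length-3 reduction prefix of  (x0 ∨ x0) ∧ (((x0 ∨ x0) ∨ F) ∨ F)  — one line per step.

Answer: after 3 steps: x0 ∧ (x0 ∨ x0)

Reduction:
  start: (x0 ∨ x0) ∧ (((x0 ∨ x0) ∨ F) ∨ F)
  step 1: x0 ∧ (((x0 ∨ x0) ∨ F) ∨ F)
  step 2: x0 ∧ ((x0 ∨ x0) ∨ F)
  step 3: x0 ∧ (x0 ∨ x0)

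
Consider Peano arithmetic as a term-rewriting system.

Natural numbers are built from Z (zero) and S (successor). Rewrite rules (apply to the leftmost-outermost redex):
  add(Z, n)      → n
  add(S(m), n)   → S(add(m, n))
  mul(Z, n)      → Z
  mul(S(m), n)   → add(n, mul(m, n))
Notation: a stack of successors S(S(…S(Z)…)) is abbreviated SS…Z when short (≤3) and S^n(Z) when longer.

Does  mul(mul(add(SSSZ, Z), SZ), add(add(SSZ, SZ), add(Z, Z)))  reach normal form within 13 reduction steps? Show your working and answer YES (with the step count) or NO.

Answer: NO — after 13 steps the term is S(S(S(add(add(Z, add(Z, Z)), mul(add(Z, mul(add(SSZ, Z), SZ)), add(add(SSZ, SZ), add(Z, Z))))))), not yet normal

Working:
  start: mul(mul(add(SSSZ, Z), SZ), add(add(SSZ, SZ), add(Z, Z)))
  →1  mul(mul(S(add(SSZ, Z)), SZ), add(add(SSZ, SZ), add(Z, Z)))
  →2  mul(add(SZ, mul(add(SSZ, Z), SZ)), add(add(SSZ, SZ), add(Z, Z)))
  →3  mul(S(add(Z, mul(add(SSZ, Z), SZ))), add(add(SSZ, SZ), add(Z, Z)))
  →4  add(add(add(SSZ, SZ), add(Z, Z)), mul(add(Z, mul(add(SSZ, Z), SZ)), add(add(SSZ, SZ), add(Z, Z))))
  →5  add(add(S(add(SZ, SZ)), add(Z, Z)), mul(add(Z, mul(add(SSZ, Z), SZ)), add(add(SSZ, SZ), add(Z, Z))))
  →6  add(S(add(add(SZ, SZ), add(Z, Z))), mul(add(Z, mul(add(SSZ, Z), SZ)), add(add(SSZ, SZ), add(Z, Z))))
  →7  S(add(add(add(SZ, SZ), add(Z, Z)), mul(add(Z, mul(add(SSZ, Z), SZ)), add(add(SSZ, SZ), add(Z, Z)))))
  →8  S(add(add(S(add(Z, SZ)), add(Z, Z)), mul(add(Z, mul(add(SSZ, Z), SZ)), add(add(SSZ, SZ), add(Z, Z)))))
  →9  S(add(S(add(add(Z, SZ), add(Z, Z))), mul(add(Z, mul(add(SSZ, Z), SZ)), add(add(SSZ, SZ), add(Z, Z)))))
  →10  S(S(add(add(add(Z, SZ), add(Z, Z)), mul(add(Z, mul(add(SSZ, Z), SZ)), add(add(SSZ, SZ), add(Z, Z))))))
  →11  S(S(add(add(SZ, add(Z, Z)), mul(add(Z, mul(add(SSZ, Z), SZ)), add(add(SSZ, SZ), add(Z, Z))))))
  →12  S(S(add(S(add(Z, add(Z, Z))), mul(add(Z, mul(add(SSZ, Z), SZ)), add(add(SSZ, SZ), add(Z, Z))))))
  →13  S(S(S(add(add(Z, add(Z, Z)), mul(add(Z, mul(add(SSZ, Z), SZ)), add(add(SSZ, SZ), add(Z, Z)))))))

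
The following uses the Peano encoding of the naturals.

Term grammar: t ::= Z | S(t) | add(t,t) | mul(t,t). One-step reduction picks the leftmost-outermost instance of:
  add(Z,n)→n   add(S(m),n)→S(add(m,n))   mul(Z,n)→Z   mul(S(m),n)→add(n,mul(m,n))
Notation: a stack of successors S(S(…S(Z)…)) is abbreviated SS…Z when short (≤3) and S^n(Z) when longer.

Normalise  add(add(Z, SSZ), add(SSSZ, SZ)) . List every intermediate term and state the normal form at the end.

  start: add(add(Z, SSZ), add(SSSZ, SZ))
  step 1: add(SSZ, add(SSSZ, SZ))
  step 2: S(add(SZ, add(SSSZ, SZ)))
  step 3: S(S(add(Z, add(SSSZ, SZ))))
  step 4: S(S(add(SSSZ, SZ)))
  step 5: S(S(S(add(SSZ, SZ))))
  step 6: S(S(S(S(add(SZ, SZ)))))
  step 7: S(S(S(S(S(add(Z, SZ))))))
  step 8: S^6(Z)

Answer: normal form = S^6(Z)  (in 8 steps)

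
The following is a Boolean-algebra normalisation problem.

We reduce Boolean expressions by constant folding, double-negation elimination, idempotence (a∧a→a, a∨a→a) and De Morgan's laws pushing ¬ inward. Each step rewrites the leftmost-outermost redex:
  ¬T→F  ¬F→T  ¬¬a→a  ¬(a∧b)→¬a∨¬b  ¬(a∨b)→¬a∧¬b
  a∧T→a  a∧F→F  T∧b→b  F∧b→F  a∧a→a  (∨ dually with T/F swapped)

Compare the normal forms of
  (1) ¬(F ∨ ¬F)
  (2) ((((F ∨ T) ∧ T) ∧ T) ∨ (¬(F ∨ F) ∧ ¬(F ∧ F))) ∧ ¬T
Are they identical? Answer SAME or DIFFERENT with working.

Answer: SAME — A ⇓ F, B ⇓ F

Derivation:
Term A:
  start: ¬(F ∨ ¬F)
  →1  ¬F ∧ ¬¬F
  →2  T ∧ ¬¬F
  →3  ¬¬F
  →4  F

Term B:
  start: ((((F ∨ T) ∧ T) ∧ T) ∨ (¬(F ∨ F) ∧ ¬(F ∧ F))) ∧ ¬T
  →1  (((F ∨ T) ∧ T) ∨ (¬(F ∨ F) ∧ ¬(F ∧ F))) ∧ ¬T
  →2  ((F ∨ T) ∨ (¬(F ∨ F) ∧ ¬(F ∧ F))) ∧ ¬T
  →3  (T ∨ (¬(F ∨ F) ∧ ¬(F ∧ F))) ∧ ¬T
  →4  T ∧ ¬T
  →5  ¬T
  →6  F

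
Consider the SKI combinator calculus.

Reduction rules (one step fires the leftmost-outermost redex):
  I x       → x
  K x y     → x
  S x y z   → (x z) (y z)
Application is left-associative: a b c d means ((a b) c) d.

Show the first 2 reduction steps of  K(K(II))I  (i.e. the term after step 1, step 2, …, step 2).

  start: K(K(II))I
  [1] K(II)
  [2] KI

Answer: after 2 steps: KI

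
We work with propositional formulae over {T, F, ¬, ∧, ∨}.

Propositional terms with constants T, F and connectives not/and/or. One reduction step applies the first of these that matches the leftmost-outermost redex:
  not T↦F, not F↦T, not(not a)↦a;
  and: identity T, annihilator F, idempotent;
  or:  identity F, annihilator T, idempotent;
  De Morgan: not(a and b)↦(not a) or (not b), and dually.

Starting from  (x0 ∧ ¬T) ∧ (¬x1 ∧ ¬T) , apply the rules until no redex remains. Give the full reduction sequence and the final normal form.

  start: (x0 ∧ ¬T) ∧ (¬x1 ∧ ¬T)
  [1] (x0 ∧ F) ∧ (¬x1 ∧ ¬T)
  [2] F ∧ (¬x1 ∧ ¬T)
  [3] F

Answer: normal form = F  (in 3 steps)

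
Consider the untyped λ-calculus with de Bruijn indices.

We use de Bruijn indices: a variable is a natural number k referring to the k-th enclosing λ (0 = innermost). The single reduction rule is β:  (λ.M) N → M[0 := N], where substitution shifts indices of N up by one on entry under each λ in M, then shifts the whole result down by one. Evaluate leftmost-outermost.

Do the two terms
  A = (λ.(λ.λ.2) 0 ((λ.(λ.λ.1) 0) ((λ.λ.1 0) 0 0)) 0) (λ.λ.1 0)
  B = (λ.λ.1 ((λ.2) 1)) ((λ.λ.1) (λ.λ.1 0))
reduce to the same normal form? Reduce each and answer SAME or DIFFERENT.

Answer: DIFFERENT — A ⇓ λ.λ.1 0, B ⇓ λ.λ.λ.1 0

Reduction:
Term A:
  start: (λ.(λ.λ.2) 0 ((λ.(λ.λ.1) 0) ((λ.λ.1 0) 0 0)) 0) (λ.λ.1 0)
  [1] (λ.λ.λ.λ.1 0) (λ.λ.1 0) ((λ.(λ.λ.1) 0) ((λ.λ.1 0) (λ.λ.1 0) (λ.λ.1 0))) (λ.λ.1 0)
  [2] (λ.λ.λ.1 0) ((λ.(λ.λ.1) 0) ((λ.λ.1 0) (λ.λ.1 0) (λ.λ.1 0))) (λ.λ.1 0)
  [3] (λ.λ.1 0) (λ.λ.1 0)
  [4] λ.(λ.λ.1 0) 0
  [5] λ.λ.1 0

Term B:
  start: (λ.λ.1 ((λ.2) 1)) ((λ.λ.1) (λ.λ.1 0))
  [1] λ.(λ.λ.1) (λ.λ.1 0) ((λ.(λ.λ.1) (λ.λ.1 0)) ((λ.λ.1) (λ.λ.1 0)))
  [2] λ.(λ.λ.λ.1 0) ((λ.(λ.λ.1) (λ.λ.1 0)) ((λ.λ.1) (λ.λ.1 0)))
  [3] λ.λ.λ.1 0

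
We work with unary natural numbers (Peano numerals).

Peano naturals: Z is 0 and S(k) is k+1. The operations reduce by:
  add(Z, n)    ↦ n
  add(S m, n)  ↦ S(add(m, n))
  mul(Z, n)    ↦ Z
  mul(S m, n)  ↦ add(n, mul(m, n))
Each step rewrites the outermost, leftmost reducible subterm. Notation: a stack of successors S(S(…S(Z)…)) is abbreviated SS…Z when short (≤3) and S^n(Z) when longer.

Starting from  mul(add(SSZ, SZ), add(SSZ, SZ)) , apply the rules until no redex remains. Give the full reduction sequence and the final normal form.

  start: mul(add(SSZ, SZ), add(SSZ, SZ))
  [1] mul(S(add(SZ, SZ)), add(SSZ, SZ))
  [2] add(add(SSZ, SZ), mul(add(SZ, SZ), add(SSZ, SZ)))
  [3] add(S(add(SZ, SZ)), mul(add(SZ, SZ), add(SSZ, SZ)))
  [4] S(add(add(SZ, SZ), mul(add(SZ, SZ), add(SSZ, SZ))))
  [5] S(add(S(add(Z, SZ)), mul(add(SZ, SZ), add(SSZ, SZ))))
  [6] S(S(add(add(Z, SZ), mul(add(SZ, SZ), add(SSZ, SZ)))))
  [7] S(S(add(SZ, mul(add(SZ, SZ), add(SSZ, SZ)))))
  [8] S(S(S(add(Z, mul(add(SZ, SZ), add(SSZ, SZ))))))
  [9] S(S(S(mul(add(SZ, SZ), add(SSZ, SZ)))))
  [10] S(S(S(mul(S(add(Z, SZ)), add(SSZ, SZ)))))
  [11] S(S(S(add(add(SSZ, SZ), mul(add(Z, SZ), add(SSZ, SZ))))))
  [12] S(S(S(add(S(add(SZ, SZ)), mul(add(Z, SZ), add(SSZ, SZ))))))
  [13] S(S(S(S(add(add(SZ, SZ), mul(add(Z, SZ), add(SSZ, SZ)))))))
  [14] S(S(S(S(add(S(add(Z, SZ)), mul(add(Z, SZ), add(SSZ, SZ)))))))
  [15] S(S(S(S(S(add(add(Z, SZ), mul(add(Z, SZ), add(SSZ, SZ))))))))
  [16] S(S(S(S(S(add(SZ, mul(add(Z, SZ), add(SSZ, SZ))))))))
  [17] S(S(S(S(S(S(add(Z, mul(add(Z, SZ), add(SSZ, SZ)))))))))
  [18] S(S(S(S(S(S(mul(add(Z, SZ), add(SSZ, SZ))))))))
  [19] S(S(S(S(S(S(mul(SZ, add(SSZ, SZ))))))))
  [20] S(S(S(S(S(S(add(add(SSZ, SZ), mul(Z, add(SSZ, SZ)))))))))
  [21] S(S(S(S(S(S(add(S(add(SZ, SZ)), mul(Z, add(SSZ, SZ)))))))))
  [22] S(S(S(S(S(S(S(add(add(SZ, SZ), mul(Z, add(SSZ, SZ))))))))))
  [23] S(S(S(S(S(S(S(add(S(add(Z, SZ)), mul(Z, add(SSZ, SZ))))))))))
  [24] S(S(S(S(S(S(S(S(add(add(Z, SZ), mul(Z, add(SSZ, SZ)))))))))))
  [25] S(S(S(S(S(S(S(S(add(SZ, mul(Z, add(SSZ, SZ)))))))))))
  [26] S(S(S(S(S(S(S(S(S(add(Z, mul(Z, add(SSZ, SZ))))))))))))
  [27] S(S(S(S(S(S(S(S(S(mul(Z, add(SSZ, SZ)))))))))))
  [28] S^9(Z)

Answer: normal form = S^9(Z)  (in 28 steps)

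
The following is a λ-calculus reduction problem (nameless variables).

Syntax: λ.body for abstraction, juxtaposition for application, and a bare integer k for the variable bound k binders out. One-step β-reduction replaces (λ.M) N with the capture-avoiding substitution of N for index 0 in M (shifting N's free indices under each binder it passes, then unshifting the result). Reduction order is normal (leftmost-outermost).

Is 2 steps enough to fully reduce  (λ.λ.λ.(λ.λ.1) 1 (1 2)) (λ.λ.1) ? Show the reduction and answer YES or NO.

Answer: NO — after 2 steps the term is λ.λ.(λ.2) (1 (λ.λ.1)), not yet normal

Reduction:
  start: (λ.λ.λ.(λ.λ.1) 1 (1 2)) (λ.λ.1)
  step 1: λ.λ.(λ.λ.1) 1 (1 (λ.λ.1))
  step 2: λ.λ.(λ.2) (1 (λ.λ.1))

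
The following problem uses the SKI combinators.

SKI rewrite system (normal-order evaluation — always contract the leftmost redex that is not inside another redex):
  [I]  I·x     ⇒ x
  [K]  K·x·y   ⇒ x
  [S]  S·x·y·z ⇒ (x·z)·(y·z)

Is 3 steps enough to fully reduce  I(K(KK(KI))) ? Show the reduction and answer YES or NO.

  start: I(K(KK(KI)))
  step 1: K(KK(KI))
  step 2: KK

Answer: YES — reaches normal form KK in 2 ≤ 3 steps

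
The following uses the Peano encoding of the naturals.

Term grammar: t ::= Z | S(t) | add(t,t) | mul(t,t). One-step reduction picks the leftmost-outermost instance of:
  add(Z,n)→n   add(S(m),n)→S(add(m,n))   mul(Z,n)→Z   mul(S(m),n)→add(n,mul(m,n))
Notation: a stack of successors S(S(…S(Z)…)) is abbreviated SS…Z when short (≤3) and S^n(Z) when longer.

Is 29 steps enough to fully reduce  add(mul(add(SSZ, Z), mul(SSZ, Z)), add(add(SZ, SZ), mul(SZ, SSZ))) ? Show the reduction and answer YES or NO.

  start: add(mul(add(SSZ, Z), mul(SSZ, Z)), add(add(SZ, SZ), mul(SZ, SSZ)))
  step 1: add(mul(S(add(SZ, Z)), mul(SSZ, Z)), add(add(SZ, SZ), mul(SZ, SSZ)))
  step 2: add(add(mul(SSZ, Z), mul(add(SZ, Z), mul(SSZ, Z))), add(add(SZ, SZ), mul(SZ, SSZ)))
  step 3: add(add(add(Z, mul(SZ, Z)), mul(add(SZ, Z), mul(SSZ, Z))), add(add(SZ, SZ), mul(SZ, SSZ)))
  step 4: add(add(mul(SZ, Z), mul(add(SZ, Z), mul(SSZ, Z))), add(add(SZ, SZ), mul(SZ, SSZ)))
  step 5: add(add(add(Z, mul(Z, Z)), mul(add(SZ, Z), mul(SSZ, Z))), add(add(SZ, SZ), mul(SZ, SSZ)))
  step 6: add(add(mul(Z, Z), mul(add(SZ, Z), mul(SSZ, Z))), add(add(SZ, SZ), mul(SZ, SSZ)))
  step 7: add(add(Z, mul(add(SZ, Z), mul(SSZ, Z))), add(add(SZ, SZ), mul(SZ, SSZ)))
  step 8: add(mul(add(SZ, Z), mul(SSZ, Z)), add(add(SZ, SZ), mul(SZ, SSZ)))
  step 9: add(mul(S(add(Z, Z)), mul(SSZ, Z)), add(add(SZ, SZ), mul(SZ, SSZ)))
  step 10: add(add(mul(SSZ, Z), mul(add(Z, Z), mul(SSZ, Z))), add(add(SZ, SZ), mul(SZ, SSZ)))
  step 11: add(add(add(Z, mul(SZ, Z)), mul(add(Z, Z), mul(SSZ, Z))), add(add(SZ, SZ), mul(SZ, SSZ)))
  step 12: add(add(mul(SZ, Z), mul(add(Z, Z), mul(SSZ, Z))), add(add(SZ, SZ), mul(SZ, SSZ)))
  step 13: add(add(add(Z, mul(Z, Z)), mul(add(Z, Z), mul(SSZ, Z))), add(add(SZ, SZ), mul(SZ, SSZ)))
  step 14: add(add(mul(Z, Z), mul(add(Z, Z), mul(SSZ, Z))), add(add(SZ, SZ), mul(SZ, SSZ)))
  step 15: add(add(Z, mul(add(Z, Z), mul(SSZ, Z))), add(add(SZ, SZ), mul(SZ, SSZ)))
  step 16: add(mul(add(Z, Z), mul(SSZ, Z)), add(add(SZ, SZ), mul(SZ, SSZ)))
  step 17: add(mul(Z, mul(SSZ, Z)), add(add(SZ, SZ), mul(SZ, SSZ)))
  step 18: add(Z, add(add(SZ, SZ), mul(SZ, SSZ)))
  step 19: add(add(SZ, SZ), mul(SZ, SSZ))
  step 20: add(S(add(Z, SZ)), mul(SZ, SSZ))
  step 21: S(add(add(Z, SZ), mul(SZ, SSZ)))
  step 22: S(add(SZ, mul(SZ, SSZ)))
  step 23: S(S(add(Z, mul(SZ, SSZ))))
  step 24: S(S(mul(SZ, SSZ)))
  step 25: S(S(add(SSZ, mul(Z, SSZ))))
  step 26: S(S(S(add(SZ, mul(Z, SSZ)))))
  step 27: S(S(S(S(add(Z, mul(Z, SSZ))))))
  step 28: S(S(S(S(mul(Z, SSZ)))))
  step 29: S^4(Z)

Answer: YES — reaches normal form S^4(Z) in 29 ≤ 29 steps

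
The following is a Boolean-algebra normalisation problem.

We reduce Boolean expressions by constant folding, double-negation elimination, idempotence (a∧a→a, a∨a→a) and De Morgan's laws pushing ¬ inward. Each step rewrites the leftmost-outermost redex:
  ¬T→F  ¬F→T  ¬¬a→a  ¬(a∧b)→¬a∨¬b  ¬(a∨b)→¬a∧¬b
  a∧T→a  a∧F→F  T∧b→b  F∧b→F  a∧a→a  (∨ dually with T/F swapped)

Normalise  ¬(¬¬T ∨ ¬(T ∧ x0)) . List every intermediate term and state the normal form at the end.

  start: ¬(¬¬T ∨ ¬(T ∧ x0))
  [1] ¬¬¬T ∧ ¬¬(T ∧ x0)
  [2] ¬T ∧ ¬¬(T ∧ x0)
  [3] F ∧ ¬¬(T ∧ x0)
  [4] F

Answer: normal form = F  (in 4 steps)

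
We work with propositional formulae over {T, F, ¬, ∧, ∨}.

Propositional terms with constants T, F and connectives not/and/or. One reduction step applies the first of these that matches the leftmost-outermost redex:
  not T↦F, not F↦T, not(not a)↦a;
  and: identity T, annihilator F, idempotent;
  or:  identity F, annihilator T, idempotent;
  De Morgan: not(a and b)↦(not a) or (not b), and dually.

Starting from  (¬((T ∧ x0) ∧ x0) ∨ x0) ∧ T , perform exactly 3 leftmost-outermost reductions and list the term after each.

  start: (¬((T ∧ x0) ∧ x0) ∨ x0) ∧ T
  →1  ¬((T ∧ x0) ∧ x0) ∨ x0
  →2  (¬(T ∧ x0) ∨ ¬x0) ∨ x0
  →3  ((¬T ∨ ¬x0) ∨ ¬x0) ∨ x0

Answer: after 3 steps: ((¬T ∨ ¬x0) ∨ ¬x0) ∨ x0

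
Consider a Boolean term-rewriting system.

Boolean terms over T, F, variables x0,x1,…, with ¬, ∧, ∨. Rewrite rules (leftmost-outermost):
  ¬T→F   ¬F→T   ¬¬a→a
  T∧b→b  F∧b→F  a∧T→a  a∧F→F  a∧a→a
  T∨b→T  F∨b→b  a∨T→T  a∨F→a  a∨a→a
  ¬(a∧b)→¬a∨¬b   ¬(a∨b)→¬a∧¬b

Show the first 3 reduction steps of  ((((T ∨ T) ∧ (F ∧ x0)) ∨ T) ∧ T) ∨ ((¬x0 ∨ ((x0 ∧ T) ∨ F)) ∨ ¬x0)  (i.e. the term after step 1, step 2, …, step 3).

Answer: after 3 steps: T

Derivation:
  start: ((((T ∨ T) ∧ (F ∧ x0)) ∨ T) ∧ T) ∨ ((¬x0 ∨ ((x0 ∧ T) ∨ F)) ∨ ¬x0)
  →1  (((T ∨ T) ∧ (F ∧ x0)) ∨ T) ∨ ((¬x0 ∨ ((x0 ∧ T) ∨ F)) ∨ ¬x0)
  →2  T ∨ ((¬x0 ∨ ((x0 ∧ T) ∨ F)) ∨ ¬x0)
  →3  T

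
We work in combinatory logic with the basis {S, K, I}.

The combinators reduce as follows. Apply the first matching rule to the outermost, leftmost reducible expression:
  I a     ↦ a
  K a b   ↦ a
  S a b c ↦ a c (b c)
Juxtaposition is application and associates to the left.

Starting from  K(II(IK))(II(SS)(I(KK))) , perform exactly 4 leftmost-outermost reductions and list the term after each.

Answer: after 4 steps: K

Working:
  start: K(II(IK))(II(SS)(I(KK)))
  [1] II(IK)
  [2] I(IK)
  [3] IK
  [4] K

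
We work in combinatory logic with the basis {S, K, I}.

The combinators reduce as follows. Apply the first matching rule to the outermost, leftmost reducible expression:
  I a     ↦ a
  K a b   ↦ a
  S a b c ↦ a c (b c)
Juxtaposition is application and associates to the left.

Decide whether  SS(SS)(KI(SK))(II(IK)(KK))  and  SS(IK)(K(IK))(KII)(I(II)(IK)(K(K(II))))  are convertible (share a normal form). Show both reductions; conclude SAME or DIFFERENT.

Answer: SAME — A ⇓ KK, B ⇓ KK

Reduction:
Term A:
  start: SS(SS)(KI(SK))(II(IK)(KK))
  [1] S(KI(SK))(SS(KI(SK)))(II(IK)(KK))
  [2] KI(SK)(II(IK)(KK))(SS(KI(SK))(II(IK)(KK)))
  [3] I(II(IK)(KK))(SS(KI(SK))(II(IK)(KK)))
  [4] II(IK)(KK)(SS(KI(SK))(II(IK)(KK)))
  [5] I(IK)(KK)(SS(KI(SK))(II(IK)(KK)))
  [6] IK(KK)(SS(KI(SK))(II(IK)(KK)))
  [7] K(KK)(SS(KI(SK))(II(IK)(KK)))
  [8] KK

Term B:
  start: SS(IK)(K(IK))(KII)(I(II)(IK)(K(K(II))))
  [1] S(K(IK))(IK(K(IK)))(KII)(I(II)(IK)(K(K(II))))
  [2] K(IK)(KII)(IK(K(IK))(KII))(I(II)(IK)(K(K(II))))
  [3] IK(IK(K(IK))(KII))(I(II)(IK)(K(K(II))))
  [4] K(IK(K(IK))(KII))(I(II)(IK)(K(K(II))))
  [5] IK(K(IK))(KII)
  [6] K(K(IK))(KII)
  [7] K(IK)
  [8] KK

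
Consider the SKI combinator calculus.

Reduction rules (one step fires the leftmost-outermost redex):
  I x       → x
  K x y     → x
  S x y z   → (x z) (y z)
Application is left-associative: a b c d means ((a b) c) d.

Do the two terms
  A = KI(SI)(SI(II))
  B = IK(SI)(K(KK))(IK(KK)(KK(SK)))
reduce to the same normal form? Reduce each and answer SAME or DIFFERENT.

Answer: DIFFERENT — A ⇓ SII, B ⇓ SI(KK)

Working:
Term A:
  start: KI(SI)(SI(II))
  [1] I(SI(II))
  [2] SI(II)
  [3] SII

Term B:
  start: IK(SI)(K(KK))(IK(KK)(KK(SK)))
  [1] K(SI)(K(KK))(IK(KK)(KK(SK)))
  [2] SI(IK(KK)(KK(SK)))
  [3] SI(K(KK)(KK(SK)))
  [4] SI(KK)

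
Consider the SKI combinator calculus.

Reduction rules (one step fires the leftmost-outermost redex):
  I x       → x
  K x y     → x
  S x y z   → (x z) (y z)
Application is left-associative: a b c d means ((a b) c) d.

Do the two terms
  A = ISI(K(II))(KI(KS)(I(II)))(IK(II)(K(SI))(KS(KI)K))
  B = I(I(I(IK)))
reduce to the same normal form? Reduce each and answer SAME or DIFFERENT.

Term A:
  start: ISI(K(II))(KI(KS)(I(II)))(IK(II)(K(SI))(KS(KI)K))
  →1  SI(K(II))(KI(KS)(I(II)))(IK(II)(K(SI))(KS(KI)K))
  →2  I(KI(KS)(I(II)))(K(II)(KI(KS)(I(II))))(IK(II)(K(SI))(KS(KI)K))
  →3  KI(KS)(I(II))(K(II)(KI(KS)(I(II))))(IK(II)(K(SI))(KS(KI)K))
  →4  I(I(II))(K(II)(KI(KS)(I(II))))(IK(II)(K(SI))(KS(KI)K))
  →5  I(II)(K(II)(KI(KS)(I(II))))(IK(II)(K(SI))(KS(KI)K))
  →6  II(K(II)(KI(KS)(I(II))))(IK(II)(K(SI))(KS(KI)K))
  →7  I(K(II)(KI(KS)(I(II))))(IK(II)(K(SI))(KS(KI)K))
  →8  K(II)(KI(KS)(I(II)))(IK(II)(K(SI))(KS(KI)K))
  →9  II(IK(II)(K(SI))(KS(KI)K))
  →10  I(IK(II)(K(SI))(KS(KI)K))
  →11  IK(II)(K(SI))(KS(KI)K)
  →12  K(II)(K(SI))(KS(KI)K)
  →13  II(KS(KI)K)
  →14  I(KS(KI)K)
  →15  KS(KI)K
  →16  SK

Term B:
  start: I(I(I(IK)))
  →1  I(I(IK))
  →2  I(IK)
  →3  IK
  →4  K

Answer: DIFFERENT — A ⇓ SK, B ⇓ K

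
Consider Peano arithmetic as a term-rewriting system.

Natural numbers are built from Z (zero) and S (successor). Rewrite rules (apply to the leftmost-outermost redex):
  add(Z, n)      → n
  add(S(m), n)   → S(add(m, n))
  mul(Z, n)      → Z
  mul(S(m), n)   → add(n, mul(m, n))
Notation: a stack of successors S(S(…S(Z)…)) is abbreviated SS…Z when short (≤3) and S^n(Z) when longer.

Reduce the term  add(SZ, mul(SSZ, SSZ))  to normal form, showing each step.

Answer: normal form = S^5(Z)  (in 11 steps)

Reduction:
  start: add(SZ, mul(SSZ, SSZ))
  →1  S(add(Z, mul(SSZ, SSZ)))
  →2  S(mul(SSZ, SSZ))
  →3  S(add(SSZ, mul(SZ, SSZ)))
  →4  S(S(add(SZ, mul(SZ, SSZ))))
  →5  S(S(S(add(Z, mul(SZ, SSZ)))))
  →6  S(S(S(mul(SZ, SSZ))))
  →7  S(S(S(add(SSZ, mul(Z, SSZ)))))
  →8  S(S(S(S(add(SZ, mul(Z, SSZ))))))
  →9  S(S(S(S(S(add(Z, mul(Z, SSZ)))))))
  →10  S(S(S(S(S(mul(Z, SSZ))))))
  →11  S^5(Z)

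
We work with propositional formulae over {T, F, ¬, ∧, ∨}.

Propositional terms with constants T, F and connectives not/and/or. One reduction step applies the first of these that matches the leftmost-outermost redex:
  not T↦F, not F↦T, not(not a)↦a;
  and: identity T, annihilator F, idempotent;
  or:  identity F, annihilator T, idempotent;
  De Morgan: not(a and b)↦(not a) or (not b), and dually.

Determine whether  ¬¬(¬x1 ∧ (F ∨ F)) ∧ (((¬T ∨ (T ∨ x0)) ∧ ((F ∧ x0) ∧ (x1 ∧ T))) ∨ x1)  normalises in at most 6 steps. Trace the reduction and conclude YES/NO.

Answer: YES — reaches normal form F in 4 ≤ 6 steps

Derivation:
  start: ¬¬(¬x1 ∧ (F ∨ F)) ∧ (((¬T ∨ (T ∨ x0)) ∧ ((F ∧ x0) ∧ (x1 ∧ T))) ∨ x1)
  →1  (¬x1 ∧ (F ∨ F)) ∧ (((¬T ∨ (T ∨ x0)) ∧ ((F ∧ x0) ∧ (x1 ∧ T))) ∨ x1)
  →2  (¬x1 ∧ F) ∧ (((¬T ∨ (T ∨ x0)) ∧ ((F ∧ x0) ∧ (x1 ∧ T))) ∨ x1)
  →3  F ∧ (((¬T ∨ (T ∨ x0)) ∧ ((F ∧ x0) ∧ (x1 ∧ T))) ∨ x1)
  →4  F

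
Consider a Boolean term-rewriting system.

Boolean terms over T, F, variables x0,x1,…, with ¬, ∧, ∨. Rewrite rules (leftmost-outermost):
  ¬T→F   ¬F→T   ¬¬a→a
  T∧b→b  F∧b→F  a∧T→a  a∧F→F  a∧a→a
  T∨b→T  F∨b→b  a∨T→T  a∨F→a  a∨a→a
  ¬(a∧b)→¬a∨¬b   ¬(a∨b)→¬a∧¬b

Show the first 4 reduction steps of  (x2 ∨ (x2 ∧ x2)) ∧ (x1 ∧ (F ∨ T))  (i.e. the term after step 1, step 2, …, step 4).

  start: (x2 ∨ (x2 ∧ x2)) ∧ (x1 ∧ (F ∨ T))
  step 1: (x2 ∨ x2) ∧ (x1 ∧ (F ∨ T))
  step 2: x2 ∧ (x1 ∧ (F ∨ T))
  step 3: x2 ∧ (x1 ∧ T)
  step 4: x2 ∧ x1

Answer: after 4 steps: x2 ∧ x1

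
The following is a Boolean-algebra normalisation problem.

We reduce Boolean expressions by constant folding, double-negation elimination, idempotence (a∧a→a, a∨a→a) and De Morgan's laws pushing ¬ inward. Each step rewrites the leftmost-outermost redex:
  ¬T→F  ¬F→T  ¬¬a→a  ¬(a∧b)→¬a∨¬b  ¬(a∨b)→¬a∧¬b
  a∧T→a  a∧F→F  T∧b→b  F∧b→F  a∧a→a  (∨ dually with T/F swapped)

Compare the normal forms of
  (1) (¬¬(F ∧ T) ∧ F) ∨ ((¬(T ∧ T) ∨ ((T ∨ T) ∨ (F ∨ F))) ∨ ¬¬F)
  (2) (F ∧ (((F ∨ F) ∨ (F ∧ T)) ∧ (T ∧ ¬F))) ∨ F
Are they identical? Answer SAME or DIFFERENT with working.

Answer: DIFFERENT — A ⇓ T, B ⇓ F

Derivation:
Term A:
  start: (¬¬(F ∧ T) ∧ F) ∨ ((¬(T ∧ T) ∨ ((T ∨ T) ∨ (F ∨ F))) ∨ ¬¬F)
  →1  F ∨ ((¬(T ∧ T) ∨ ((T ∨ T) ∨ (F ∨ F))) ∨ ¬¬F)
  →2  (¬(T ∧ T) ∨ ((T ∨ T) ∨ (F ∨ F))) ∨ ¬¬F
  →3  ((¬T ∨ ¬T) ∨ ((T ∨ T) ∨ (F ∨ F))) ∨ ¬¬F
  →4  (¬T ∨ ((T ∨ T) ∨ (F ∨ F))) ∨ ¬¬F
  →5  (F ∨ ((T ∨ T) ∨ (F ∨ F))) ∨ ¬¬F
  →6  ((T ∨ T) ∨ (F ∨ F)) ∨ ¬¬F
  →7  (T ∨ (F ∨ F)) ∨ ¬¬F
  →8  T ∨ ¬¬F
  →9  T

Term B:
  start: (F ∧ (((F ∨ F) ∨ (F ∧ T)) ∧ (T ∧ ¬F))) ∨ F
  →1  F ∧ (((F ∨ F) ∨ (F ∧ T)) ∧ (T ∧ ¬F))
  →2  F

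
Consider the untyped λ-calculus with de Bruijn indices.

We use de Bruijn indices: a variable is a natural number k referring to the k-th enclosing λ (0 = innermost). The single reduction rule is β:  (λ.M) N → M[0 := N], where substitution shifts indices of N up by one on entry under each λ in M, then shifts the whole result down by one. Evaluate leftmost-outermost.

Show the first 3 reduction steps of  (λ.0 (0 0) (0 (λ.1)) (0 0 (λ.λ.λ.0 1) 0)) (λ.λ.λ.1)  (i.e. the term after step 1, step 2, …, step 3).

Answer: after 3 steps: (λ.(λ.λ.λ.1) (λ.λ.λ.λ.1)) ((λ.λ.λ.1) (λ.λ.λ.1) (λ.λ.λ.0 1) (λ.λ.λ.1))

Reduction:
  start: (λ.0 (0 0) (0 (λ.1)) (0 0 (λ.λ.λ.0 1) 0)) (λ.λ.λ.1)
  →1  (λ.λ.λ.1) ((λ.λ.λ.1) (λ.λ.λ.1)) ((λ.λ.λ.1) (λ.λ.λ.λ.1)) ((λ.λ.λ.1) (λ.λ.λ.1) (λ.λ.λ.0 1) (λ.λ.λ.1))
  →2  (λ.λ.1) ((λ.λ.λ.1) (λ.λ.λ.λ.1)) ((λ.λ.λ.1) (λ.λ.λ.1) (λ.λ.λ.0 1) (λ.λ.λ.1))
  →3  (λ.(λ.λ.λ.1) (λ.λ.λ.λ.1)) ((λ.λ.λ.1) (λ.λ.λ.1) (λ.λ.λ.0 1) (λ.λ.λ.1))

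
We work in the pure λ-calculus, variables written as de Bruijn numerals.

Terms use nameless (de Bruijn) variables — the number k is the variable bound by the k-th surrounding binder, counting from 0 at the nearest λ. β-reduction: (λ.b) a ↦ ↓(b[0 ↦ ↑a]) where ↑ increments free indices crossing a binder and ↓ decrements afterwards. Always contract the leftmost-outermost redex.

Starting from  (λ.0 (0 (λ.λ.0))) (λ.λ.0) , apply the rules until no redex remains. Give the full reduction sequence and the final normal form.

  start: (λ.0 (0 (λ.λ.0))) (λ.λ.0)
  →1  (λ.λ.0) ((λ.λ.0) (λ.λ.0))
  →2  λ.0

Answer: normal form = λ.0  (in 2 steps)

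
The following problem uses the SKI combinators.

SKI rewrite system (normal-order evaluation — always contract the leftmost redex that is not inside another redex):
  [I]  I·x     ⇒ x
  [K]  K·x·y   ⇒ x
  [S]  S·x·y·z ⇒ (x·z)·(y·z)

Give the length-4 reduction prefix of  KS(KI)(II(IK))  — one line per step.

  start: KS(KI)(II(IK))
  →1  S(II(IK))
  →2  S(I(IK))
  →3  S(IK)
  →4  SK

Answer: after 4 steps: SK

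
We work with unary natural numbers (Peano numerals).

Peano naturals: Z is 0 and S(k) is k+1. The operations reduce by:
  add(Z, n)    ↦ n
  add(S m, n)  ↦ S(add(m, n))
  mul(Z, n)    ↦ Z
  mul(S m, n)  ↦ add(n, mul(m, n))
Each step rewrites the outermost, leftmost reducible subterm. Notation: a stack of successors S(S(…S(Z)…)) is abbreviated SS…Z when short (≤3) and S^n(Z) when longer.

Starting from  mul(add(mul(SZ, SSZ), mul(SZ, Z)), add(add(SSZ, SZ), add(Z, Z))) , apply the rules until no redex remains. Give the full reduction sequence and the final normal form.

Answer: normal form = S^6(Z)  (in 38 steps)

Derivation:
  start: mul(add(mul(SZ, SSZ), mul(SZ, Z)), add(add(SSZ, SZ), add(Z, Z)))
  [1] mul(add(add(SSZ, mul(Z, SSZ)), mul(SZ, Z)), add(add(SSZ, SZ), add(Z, Z)))
  [2] mul(add(S(add(SZ, mul(Z, SSZ))), mul(SZ, Z)), add(add(SSZ, SZ), add(Z, Z)))
  [3] mul(S(add(add(SZ, mul(Z, SSZ)), mul(SZ, Z))), add(add(SSZ, SZ), add(Z, Z)))
  [4] add(add(add(SSZ, SZ), add(Z, Z)), mul(add(add(SZ, mul(Z, SSZ)), mul(SZ, Z)), add(add(SSZ, SZ), add(Z, Z))))
  [5] add(add(S(add(SZ, SZ)), add(Z, Z)), mul(add(add(SZ, mul(Z, SSZ)), mul(SZ, Z)), add(add(SSZ, SZ), add(Z, Z))))
  [6] add(S(add(add(SZ, SZ), add(Z, Z))), mul(add(add(SZ, mul(Z, SSZ)), mul(SZ, Z)), add(add(SSZ, SZ), add(Z, Z))))
  [7] S(add(add(add(SZ, SZ), add(Z, Z)), mul(add(add(SZ, mul(Z, SSZ)), mul(SZ, Z)), add(add(SSZ, SZ), add(Z, Z)))))
  [8] S(add(add(S(add(Z, SZ)), add(Z, Z)), mul(add(add(SZ, mul(Z, SSZ)), mul(SZ, Z)), add(add(SSZ, SZ), add(Z, Z)))))
  [9] S(add(S(add(add(Z, SZ), add(Z, Z))), mul(add(add(SZ, mul(Z, SSZ)), mul(SZ, Z)), add(add(SSZ, SZ), add(Z, Z)))))
  [10] S(S(add(add(add(Z, SZ), add(Z, Z)), mul(add(add(SZ, mul(Z, SSZ)), mul(SZ, Z)), add(add(SSZ, SZ), add(Z, Z))))))
  [11] S(S(add(add(SZ, add(Z, Z)), mul(add(add(SZ, mul(Z, SSZ)), mul(SZ, Z)), add(add(SSZ, SZ), add(Z, Z))))))
  [12] S(S(add(S(add(Z, add(Z, Z))), mul(add(add(SZ, mul(Z, SSZ)), mul(SZ, Z)), add(add(SSZ, SZ), add(Z, Z))))))
  [13] S(S(S(add(add(Z, add(Z, Z)), mul(add(add(SZ, mul(Z, SSZ)), mul(SZ, Z)), add(add(SSZ, SZ), add(Z, Z)))))))
  [14] S(S(S(add(add(Z, Z), mul(add(add(SZ, mul(Z, SSZ)), mul(SZ, Z)), add(add(SSZ, SZ), add(Z, Z)))))))
  [15] S(S(S(add(Z, mul(add(add(SZ, mul(Z, SSZ)), mul(SZ, Z)), add(add(SSZ, SZ), add(Z, Z)))))))
  [16] S(S(S(mul(add(add(SZ, mul(Z, SSZ)), mul(SZ, Z)), add(add(SSZ, SZ), add(Z, Z))))))
  [17] S(S(S(mul(add(S(add(Z, mul(Z, SSZ))), mul(SZ, Z)), add(add(SSZ, SZ), add(Z, Z))))))
  [18] S(S(S(mul(S(add(add(Z, mul(Z, SSZ)), mul(SZ, Z))), add(add(SSZ, SZ), add(Z, Z))))))
  [19] S(S(S(add(add(add(SSZ, SZ), add(Z, Z)), mul(add(add(Z, mul(Z, SSZ)), mul(SZ, Z)), add(add(SSZ, SZ), add(Z, Z)))))))
  [20] S(S(S(add(add(S(add(SZ, SZ)), add(Z, Z)), mul(add(add(Z, mul(Z, SSZ)), mul(SZ, Z)), add(add(SSZ, SZ), add(Z, Z)))))))
  [21] S(S(S(add(S(add(add(SZ, SZ), add(Z, Z))), mul(add(add(Z, mul(Z, SSZ)), mul(SZ, Z)), add(add(SSZ, SZ), add(Z, Z)))))))
  [22] S(S(S(S(add(add(add(SZ, SZ), add(Z, Z)), mul(add(add(Z, mul(Z, SSZ)), mul(SZ, Z)), add(add(SSZ, SZ), add(Z, Z))))))))
  [23] S(S(S(S(add(add(S(add(Z, SZ)), add(Z, Z)), mul(add(add(Z, mul(Z, SSZ)), mul(SZ, Z)), add(add(SSZ, SZ), add(Z, Z))))))))
  [24] S(S(S(S(add(S(add(add(Z, SZ), add(Z, Z))), mul(add(add(Z, mul(Z, SSZ)), mul(SZ, Z)), add(add(SSZ, SZ), add(Z, Z))))))))
  [25] S(S(S(S(S(add(add(add(Z, SZ), add(Z, Z)), mul(add(add(Z, mul(Z, SSZ)), mul(SZ, Z)), add(add(SSZ, SZ), add(Z, Z)))))))))
  [26] S(S(S(S(S(add(add(SZ, add(Z, Z)), mul(add(add(Z, mul(Z, SSZ)), mul(SZ, Z)), add(add(SSZ, SZ), add(Z, Z)))))))))
  [27] S(S(S(S(S(add(S(add(Z, add(Z, Z))), mul(add(add(Z, mul(Z, SSZ)), mul(SZ, Z)), add(add(SSZ, SZ), add(Z, Z)))))))))
  [28] S(S(S(S(S(S(add(add(Z, add(Z, Z)), mul(add(add(Z, mul(Z, SSZ)), mul(SZ, Z)), add(add(SSZ, SZ), add(Z, Z))))))))))
  [29] S(S(S(S(S(S(add(add(Z, Z), mul(add(add(Z, mul(Z, SSZ)), mul(SZ, Z)), add(add(SSZ, SZ), add(Z, Z))))))))))
  [30] S(S(S(S(S(S(add(Z, mul(add(add(Z, mul(Z, SSZ)), mul(SZ, Z)), add(add(SSZ, SZ), add(Z, Z))))))))))
  [31] S(S(S(S(S(S(mul(add(add(Z, mul(Z, SSZ)), mul(SZ, Z)), add(add(SSZ, SZ), add(Z, Z)))))))))
  [32] S(S(S(S(S(S(mul(add(mul(Z, SSZ), mul(SZ, Z)), add(add(SSZ, SZ), add(Z, Z)))))))))
  [33] S(S(S(S(S(S(mul(add(Z, mul(SZ, Z)), add(add(SSZ, SZ), add(Z, Z)))))))))
  [34] S(S(S(S(S(S(mul(mul(SZ, Z), add(add(SSZ, SZ), add(Z, Z)))))))))
  [35] S(S(S(S(S(S(mul(add(Z, mul(Z, Z)), add(add(SSZ, SZ), add(Z, Z)))))))))
  [36] S(S(S(S(S(S(mul(mul(Z, Z), add(add(SSZ, SZ), add(Z, Z)))))))))
  [37] S(S(S(S(S(S(mul(Z, add(add(SSZ, SZ), add(Z, Z)))))))))
  [38] S^6(Z)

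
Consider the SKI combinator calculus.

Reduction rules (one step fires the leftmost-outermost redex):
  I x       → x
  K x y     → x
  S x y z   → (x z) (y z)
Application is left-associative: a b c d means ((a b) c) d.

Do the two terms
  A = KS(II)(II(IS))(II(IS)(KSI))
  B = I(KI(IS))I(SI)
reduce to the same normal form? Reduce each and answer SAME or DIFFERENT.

Term A:
  start: KS(II)(II(IS))(II(IS)(KSI))
  →1  S(II(IS))(II(IS)(KSI))
  →2  S(I(IS))(II(IS)(KSI))
  →3  S(IS)(II(IS)(KSI))
  →4  SS(II(IS)(KSI))
  →5  SS(I(IS)(KSI))
  →6  SS(IS(KSI))
  →7  SS(S(KSI))
  →8  SS(SS)

Term B:
  start: I(KI(IS))I(SI)
  →1  KI(IS)I(SI)
  →2  II(SI)
  →3  I(SI)
  →4  SI

Answer: DIFFERENT — A ⇓ SS(SS), B ⇓ SI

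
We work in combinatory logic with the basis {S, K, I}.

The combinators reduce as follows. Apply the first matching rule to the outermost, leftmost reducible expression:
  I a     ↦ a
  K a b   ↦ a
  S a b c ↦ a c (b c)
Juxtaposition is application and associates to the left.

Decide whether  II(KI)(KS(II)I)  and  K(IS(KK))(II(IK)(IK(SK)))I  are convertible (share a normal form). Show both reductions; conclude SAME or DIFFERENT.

Answer: DIFFERENT — A ⇓ I, B ⇓ S(KK)I

Working:
Term A:
  start: II(KI)(KS(II)I)
  [1] I(KI)(KS(II)I)
  [2] KI(KS(II)I)
  [3] I

Term B:
  start: K(IS(KK))(II(IK)(IK(SK)))I
  [1] IS(KK)I
  [2] S(KK)I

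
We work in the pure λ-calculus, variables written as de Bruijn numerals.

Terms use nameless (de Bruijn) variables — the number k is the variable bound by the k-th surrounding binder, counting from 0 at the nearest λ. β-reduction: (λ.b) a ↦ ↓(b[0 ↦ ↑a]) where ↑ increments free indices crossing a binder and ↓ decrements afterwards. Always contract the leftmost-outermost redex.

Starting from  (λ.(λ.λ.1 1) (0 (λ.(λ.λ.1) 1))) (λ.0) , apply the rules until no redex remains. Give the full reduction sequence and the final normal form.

Answer: normal form = λ.λ.λ.0  (in 5 steps)

Working:
  start: (λ.(λ.λ.1 1) (0 (λ.(λ.λ.1) 1))) (λ.0)
  →1  (λ.λ.1 1) ((λ.0) (λ.(λ.λ.1) (λ.0)))
  →2  λ.(λ.0) (λ.(λ.λ.1) (λ.0)) ((λ.0) (λ.(λ.λ.1) (λ.0)))
  →3  λ.(λ.(λ.λ.1) (λ.0)) ((λ.0) (λ.(λ.λ.1) (λ.0)))
  →4  λ.(λ.λ.1) (λ.0)
  →5  λ.λ.λ.0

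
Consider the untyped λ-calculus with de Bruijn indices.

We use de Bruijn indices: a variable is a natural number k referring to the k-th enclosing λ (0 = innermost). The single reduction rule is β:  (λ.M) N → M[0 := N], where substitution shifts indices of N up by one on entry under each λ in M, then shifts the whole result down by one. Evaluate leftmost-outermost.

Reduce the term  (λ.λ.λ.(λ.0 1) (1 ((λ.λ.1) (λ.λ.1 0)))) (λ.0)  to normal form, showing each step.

  start: (λ.λ.λ.(λ.0 1) (1 ((λ.λ.1) (λ.λ.1 0)))) (λ.0)
  step 1: λ.λ.(λ.0 1) (1 ((λ.λ.1) (λ.λ.1 0)))
  step 2: λ.λ.1 ((λ.λ.1) (λ.λ.1 0)) 0
  step 3: λ.λ.1 (λ.λ.λ.1 0) 0

Answer: normal form = λ.λ.1 (λ.λ.λ.1 0) 0  (in 3 steps)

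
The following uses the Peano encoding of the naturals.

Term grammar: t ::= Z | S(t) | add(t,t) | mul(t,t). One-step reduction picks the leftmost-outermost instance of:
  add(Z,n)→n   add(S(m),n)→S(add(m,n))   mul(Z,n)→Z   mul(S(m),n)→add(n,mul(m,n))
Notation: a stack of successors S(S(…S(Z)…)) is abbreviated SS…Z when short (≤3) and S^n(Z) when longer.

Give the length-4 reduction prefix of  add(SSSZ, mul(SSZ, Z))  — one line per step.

Answer: after 4 steps: S(S(S(mul(SSZ, Z))))

Derivation:
  start: add(SSSZ, mul(SSZ, Z))
  [1] S(add(SSZ, mul(SSZ, Z)))
  [2] S(S(add(SZ, mul(SSZ, Z))))
  [3] S(S(S(add(Z, mul(SSZ, Z)))))
  [4] S(S(S(mul(SSZ, Z))))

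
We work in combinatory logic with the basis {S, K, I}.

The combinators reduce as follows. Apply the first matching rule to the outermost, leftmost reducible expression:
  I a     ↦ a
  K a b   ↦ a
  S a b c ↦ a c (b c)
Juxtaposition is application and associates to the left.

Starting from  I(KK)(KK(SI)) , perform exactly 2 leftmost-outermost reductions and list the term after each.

Answer: after 2 steps: K

Derivation:
  start: I(KK)(KK(SI))
  [1] KK(KK(SI))
  [2] K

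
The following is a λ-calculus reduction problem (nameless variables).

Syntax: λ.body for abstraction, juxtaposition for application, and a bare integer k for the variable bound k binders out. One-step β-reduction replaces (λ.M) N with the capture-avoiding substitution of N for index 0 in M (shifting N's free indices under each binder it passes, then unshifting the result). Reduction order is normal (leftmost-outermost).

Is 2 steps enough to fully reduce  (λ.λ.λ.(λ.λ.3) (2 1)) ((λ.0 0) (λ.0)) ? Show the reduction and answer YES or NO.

Answer: YES — reaches normal form λ.λ.λ.2 in 2 ≤ 2 steps

Reduction:
  start: (λ.λ.λ.(λ.λ.3) (2 1)) ((λ.0 0) (λ.0))
  →1  λ.λ.(λ.λ.3) ((λ.0 0) (λ.0) 1)
  →2  λ.λ.λ.2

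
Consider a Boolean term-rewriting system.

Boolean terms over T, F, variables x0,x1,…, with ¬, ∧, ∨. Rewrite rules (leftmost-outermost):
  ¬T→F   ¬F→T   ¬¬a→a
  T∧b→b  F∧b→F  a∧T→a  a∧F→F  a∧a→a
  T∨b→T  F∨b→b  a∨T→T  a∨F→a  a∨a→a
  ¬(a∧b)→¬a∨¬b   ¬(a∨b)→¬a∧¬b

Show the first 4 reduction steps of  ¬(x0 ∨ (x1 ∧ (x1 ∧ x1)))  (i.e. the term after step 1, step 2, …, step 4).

Answer: after 4 steps: ¬x0 ∧ (¬x1 ∨ ¬x1)

Reduction:
  start: ¬(x0 ∨ (x1 ∧ (x1 ∧ x1)))
  →1  ¬x0 ∧ ¬(x1 ∧ (x1 ∧ x1))
  →2  ¬x0 ∧ (¬x1 ∨ ¬(x1 ∧ x1))
  →3  ¬x0 ∧ (¬x1 ∨ (¬x1 ∨ ¬x1))
  →4  ¬x0 ∧ (¬x1 ∨ ¬x1)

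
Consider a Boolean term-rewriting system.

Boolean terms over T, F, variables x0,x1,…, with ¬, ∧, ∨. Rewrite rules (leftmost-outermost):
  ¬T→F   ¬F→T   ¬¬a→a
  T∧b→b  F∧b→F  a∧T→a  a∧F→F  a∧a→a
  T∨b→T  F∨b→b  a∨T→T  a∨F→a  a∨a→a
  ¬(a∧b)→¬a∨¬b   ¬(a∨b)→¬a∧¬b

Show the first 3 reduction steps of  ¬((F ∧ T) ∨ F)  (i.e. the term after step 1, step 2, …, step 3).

  start: ¬((F ∧ T) ∨ F)
  step 1: ¬(F ∧ T) ∧ ¬F
  step 2: (¬F ∨ ¬T) ∧ ¬F
  step 3: (T ∨ ¬T) ∧ ¬F

Answer: after 3 steps: (T ∨ ¬T) ∧ ¬F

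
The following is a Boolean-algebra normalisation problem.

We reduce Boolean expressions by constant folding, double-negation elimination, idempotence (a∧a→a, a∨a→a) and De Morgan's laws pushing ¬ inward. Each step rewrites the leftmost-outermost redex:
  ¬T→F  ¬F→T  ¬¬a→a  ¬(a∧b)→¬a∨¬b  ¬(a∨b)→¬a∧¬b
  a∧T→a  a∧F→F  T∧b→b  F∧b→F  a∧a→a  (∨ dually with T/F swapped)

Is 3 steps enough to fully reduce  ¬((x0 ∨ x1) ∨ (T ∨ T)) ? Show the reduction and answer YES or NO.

  start: ¬((x0 ∨ x1) ∨ (T ∨ T))
  →1  ¬(x0 ∨ x1) ∧ ¬(T ∨ T)
  →2  (¬x0 ∧ ¬x1) ∧ ¬(T ∨ T)
  →3  (¬x0 ∧ ¬x1) ∧ (¬T ∧ ¬T)

Answer: NO — after 3 steps the term is (¬x0 ∧ ¬x1) ∧ (¬T ∧ ¬T), not yet normal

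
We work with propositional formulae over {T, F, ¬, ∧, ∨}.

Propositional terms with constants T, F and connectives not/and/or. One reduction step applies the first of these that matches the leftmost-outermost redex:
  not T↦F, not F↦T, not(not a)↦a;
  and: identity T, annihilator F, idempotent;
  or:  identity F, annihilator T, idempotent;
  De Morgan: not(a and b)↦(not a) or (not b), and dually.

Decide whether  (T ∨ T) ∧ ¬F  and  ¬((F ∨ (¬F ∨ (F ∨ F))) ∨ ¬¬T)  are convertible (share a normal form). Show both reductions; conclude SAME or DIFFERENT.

Term A:
  start: (T ∨ T) ∧ ¬F
  step 1: T ∧ ¬F
  step 2: ¬F
  step 3: T

Term B:
  start: ¬((F ∨ (¬F ∨ (F ∨ F))) ∨ ¬¬T)
  step 1: ¬(F ∨ (¬F ∨ (F ∨ F))) ∧ ¬¬¬T
  step 2: (¬F ∧ ¬(¬F ∨ (F ∨ F))) ∧ ¬¬¬T
  step 3: (T ∧ ¬(¬F ∨ (F ∨ F))) ∧ ¬¬¬T
  step 4: ¬(¬F ∨ (F ∨ F)) ∧ ¬¬¬T
  step 5: (¬¬F ∧ ¬(F ∨ F)) ∧ ¬¬¬T
  step 6: (F ∧ ¬(F ∨ F)) ∧ ¬¬¬T
  step 7: F ∧ ¬¬¬T
  step 8: F

Answer: DIFFERENT — A ⇓ T, B ⇓ F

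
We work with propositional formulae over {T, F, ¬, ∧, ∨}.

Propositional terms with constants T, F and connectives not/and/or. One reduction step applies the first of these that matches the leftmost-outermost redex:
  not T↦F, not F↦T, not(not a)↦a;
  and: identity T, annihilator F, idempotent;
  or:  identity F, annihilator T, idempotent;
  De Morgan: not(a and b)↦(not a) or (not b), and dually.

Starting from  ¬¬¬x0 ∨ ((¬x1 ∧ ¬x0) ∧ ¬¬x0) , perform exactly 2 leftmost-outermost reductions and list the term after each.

Answer: after 2 steps: ¬x0 ∨ ((¬x1 ∧ ¬x0) ∧ x0)

Reduction:
  start: ¬¬¬x0 ∨ ((¬x1 ∧ ¬x0) ∧ ¬¬x0)
  [1] ¬x0 ∨ ((¬x1 ∧ ¬x0) ∧ ¬¬x0)
  [2] ¬x0 ∨ ((¬x1 ∧ ¬x0) ∧ x0)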